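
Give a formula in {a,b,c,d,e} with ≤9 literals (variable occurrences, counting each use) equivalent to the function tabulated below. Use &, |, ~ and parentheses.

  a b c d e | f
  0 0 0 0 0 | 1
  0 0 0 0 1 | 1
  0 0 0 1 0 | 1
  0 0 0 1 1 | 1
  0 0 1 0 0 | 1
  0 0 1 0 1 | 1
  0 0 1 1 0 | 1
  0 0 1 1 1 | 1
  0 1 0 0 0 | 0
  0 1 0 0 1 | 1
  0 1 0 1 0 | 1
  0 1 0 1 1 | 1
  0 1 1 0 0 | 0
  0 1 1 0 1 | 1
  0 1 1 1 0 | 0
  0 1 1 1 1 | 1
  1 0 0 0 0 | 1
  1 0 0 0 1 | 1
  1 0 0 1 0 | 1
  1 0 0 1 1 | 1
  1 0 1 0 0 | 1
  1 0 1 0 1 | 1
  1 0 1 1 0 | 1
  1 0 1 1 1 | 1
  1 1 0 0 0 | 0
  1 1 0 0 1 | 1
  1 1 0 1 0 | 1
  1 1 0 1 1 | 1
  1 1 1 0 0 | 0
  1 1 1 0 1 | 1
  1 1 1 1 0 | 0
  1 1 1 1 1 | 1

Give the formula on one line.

  ~e = 10101010101010101010101010101010
  ~c = 11110000111100001111000011110000
  (~c & b) = 00000000111100000000000011110000
  ~b = 11111111000000001111111100000000
  ((~c & b) | ~b) = 11111111111100001111111111110000
  ~a = 11111111111111110000000000000000
  (~a | ~e) = 11111111111111111010101010101010
  (((~c & b) | ~b) & (~a | ~e)) = 11111111111100001010101010100000
  (~b | d) = 11111111001100111111111100110011
  ((((~c & b) | ~b) & (~a | ~e)) & (~b | d)) = 11111111001100001010101000100000
  (~e & ((((~c & b) | ~b) & (~a | ~e)) & (~b | d))) = 10101010001000001010101000100000
  (e | (~e & ((((~c & b) | ~b) & (~a | ~e)) & (~b | d)))) = 11111111011101011111111101110101

(e | (~e & ((((~c & b) | ~b) & (~a | ~e)) & (~b | d))))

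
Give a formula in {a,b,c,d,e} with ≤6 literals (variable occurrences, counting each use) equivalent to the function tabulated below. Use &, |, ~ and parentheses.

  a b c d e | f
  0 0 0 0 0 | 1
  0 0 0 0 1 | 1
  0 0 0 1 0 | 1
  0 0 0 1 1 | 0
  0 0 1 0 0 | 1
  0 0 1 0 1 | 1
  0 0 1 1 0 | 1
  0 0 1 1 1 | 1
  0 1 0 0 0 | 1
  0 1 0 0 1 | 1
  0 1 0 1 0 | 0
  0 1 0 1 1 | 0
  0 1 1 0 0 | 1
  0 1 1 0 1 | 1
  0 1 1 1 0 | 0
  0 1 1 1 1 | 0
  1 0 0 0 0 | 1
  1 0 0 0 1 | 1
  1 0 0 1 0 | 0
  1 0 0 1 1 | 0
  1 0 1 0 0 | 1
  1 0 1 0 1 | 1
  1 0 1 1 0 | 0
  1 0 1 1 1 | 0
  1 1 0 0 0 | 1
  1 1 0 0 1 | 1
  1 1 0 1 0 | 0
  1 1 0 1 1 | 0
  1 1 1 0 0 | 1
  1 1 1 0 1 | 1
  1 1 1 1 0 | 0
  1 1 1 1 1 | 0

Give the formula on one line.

(~d | (~b & (((c | ~e) | a) & ~a)))

  ~d = 11001100110011001100110011001100
  ~b = 11111111000000001111111100000000
  ~e = 10101010101010101010101010101010
  (c | ~e) = 10101111101011111010111110101111
  ((c | ~e) | a) = 10101111101011111111111111111111
  ~a = 11111111111111110000000000000000
  (((c | ~e) | a) & ~a) = 10101111101011110000000000000000
  (~b & (((c | ~e) | a) & ~a)) = 10101111000000000000000000000000
  (~d | (~b & (((c | ~e) | a) & ~a))) = 11101111110011001100110011001100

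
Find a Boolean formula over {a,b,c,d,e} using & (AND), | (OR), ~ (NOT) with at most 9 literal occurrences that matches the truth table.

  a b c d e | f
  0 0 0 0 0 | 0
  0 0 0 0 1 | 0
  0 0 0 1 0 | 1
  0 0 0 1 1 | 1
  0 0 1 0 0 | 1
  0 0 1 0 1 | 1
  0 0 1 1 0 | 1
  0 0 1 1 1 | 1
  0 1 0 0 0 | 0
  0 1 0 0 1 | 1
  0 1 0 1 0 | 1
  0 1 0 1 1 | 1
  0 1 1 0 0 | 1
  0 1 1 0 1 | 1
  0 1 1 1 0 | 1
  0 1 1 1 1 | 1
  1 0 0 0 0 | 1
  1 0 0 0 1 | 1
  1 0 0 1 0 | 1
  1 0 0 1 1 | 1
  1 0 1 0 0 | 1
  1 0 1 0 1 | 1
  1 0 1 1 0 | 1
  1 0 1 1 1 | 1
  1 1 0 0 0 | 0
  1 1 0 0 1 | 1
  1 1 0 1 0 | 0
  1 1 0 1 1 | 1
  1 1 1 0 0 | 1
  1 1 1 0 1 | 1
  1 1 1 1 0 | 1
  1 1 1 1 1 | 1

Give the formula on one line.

  (b & e) = 00000000010101010000000001010101
  (c | (b & e)) = 00001111010111110000111101011111
  ~a = 11111111111111110000000000000000
  (d & ~a) = 00110011001100110000000000000000
  ((c | (b & e)) | (d & ~a)) = 00111111011111110000111101011111
  (a | b) = 00000000111111111111111111111111
  (c | (a | b)) = 00001111111111111111111111111111
  ~b = 11111111000000001111111100000000
  ((c | (a | b)) & ~b) = 00001111000000001111111100000000
  (((c | (b & e)) | (d & ~a)) | ((c | (a | b)) & ~b)) = 00111111011111111111111101011111

(((c | (b & e)) | (d & ~a)) | ((c | (a | b)) & ~b))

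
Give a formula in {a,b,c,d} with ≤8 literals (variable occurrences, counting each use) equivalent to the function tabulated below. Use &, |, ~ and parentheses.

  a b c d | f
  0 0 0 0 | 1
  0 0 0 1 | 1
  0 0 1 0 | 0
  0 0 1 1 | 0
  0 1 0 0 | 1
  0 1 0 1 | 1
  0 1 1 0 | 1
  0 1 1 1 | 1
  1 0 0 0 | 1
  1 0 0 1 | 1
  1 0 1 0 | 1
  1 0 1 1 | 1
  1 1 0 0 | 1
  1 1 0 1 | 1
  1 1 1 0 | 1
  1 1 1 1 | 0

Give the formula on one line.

  ~c = 1100110011001100
  ~b = 1111000011110000
  ~d = 1010101010101010
  (~b | ~d) = 1111101011111010
  ~a = 1111111100000000
  ((~b | ~d) | ~a) = 1111111111111010
  (~c | ((~b | ~d) | ~a)) = 1111111111111110
  (~c | b) = 1100111111001111
  ((~c | b) | a) = 1100111111111111
  ((~c | ((~b | ~d) | ~a)) & ((~c | b) | a)) = 1100111111111110

((~c | ((~b | ~d) | ~a)) & ((~c | b) | a))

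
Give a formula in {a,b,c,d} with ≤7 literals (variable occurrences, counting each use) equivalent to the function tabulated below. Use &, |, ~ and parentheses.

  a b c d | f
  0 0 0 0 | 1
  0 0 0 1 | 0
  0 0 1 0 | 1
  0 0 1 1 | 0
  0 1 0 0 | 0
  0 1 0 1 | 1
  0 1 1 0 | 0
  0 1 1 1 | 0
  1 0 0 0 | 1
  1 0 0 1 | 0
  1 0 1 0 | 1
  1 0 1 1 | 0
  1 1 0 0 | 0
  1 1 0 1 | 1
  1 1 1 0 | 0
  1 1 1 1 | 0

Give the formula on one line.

  ~b = 1111000011110000
  ~d = 1010101010101010
  (~b & ~d) = 1010000010100000
  ~c = 1100110011001100
  (c & a) = 0000000000110011
  ((c & a) | b) = 0000111100111111
  (~c & ((c & a) | b)) = 0000110000001100
  (d & (~c & ((c & a) | b))) = 0000010000000100
  ((~b & ~d) | (d & (~c & ((c & a) | b)))) = 1010010010100100

((~b & ~d) | (d & (~c & ((c & a) | b))))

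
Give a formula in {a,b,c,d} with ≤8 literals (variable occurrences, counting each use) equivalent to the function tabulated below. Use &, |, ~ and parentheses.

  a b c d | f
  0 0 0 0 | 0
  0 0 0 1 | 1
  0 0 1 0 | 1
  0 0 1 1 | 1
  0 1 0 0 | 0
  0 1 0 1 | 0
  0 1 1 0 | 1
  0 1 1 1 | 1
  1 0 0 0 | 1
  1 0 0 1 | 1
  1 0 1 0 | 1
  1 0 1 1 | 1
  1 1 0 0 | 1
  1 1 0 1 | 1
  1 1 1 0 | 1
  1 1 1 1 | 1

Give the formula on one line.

  ~a = 1111111100000000
  ~b = 1111000011110000
  (~a & ~b) = 1111000000000000
  ((~a & ~b) & d) = 0101000000000000
  (c | ((~a & ~b) & d)) = 0111001100110011
  ((c | ((~a & ~b) & d)) | a) = 0111001111111111

((c | ((~a & ~b) & d)) | a)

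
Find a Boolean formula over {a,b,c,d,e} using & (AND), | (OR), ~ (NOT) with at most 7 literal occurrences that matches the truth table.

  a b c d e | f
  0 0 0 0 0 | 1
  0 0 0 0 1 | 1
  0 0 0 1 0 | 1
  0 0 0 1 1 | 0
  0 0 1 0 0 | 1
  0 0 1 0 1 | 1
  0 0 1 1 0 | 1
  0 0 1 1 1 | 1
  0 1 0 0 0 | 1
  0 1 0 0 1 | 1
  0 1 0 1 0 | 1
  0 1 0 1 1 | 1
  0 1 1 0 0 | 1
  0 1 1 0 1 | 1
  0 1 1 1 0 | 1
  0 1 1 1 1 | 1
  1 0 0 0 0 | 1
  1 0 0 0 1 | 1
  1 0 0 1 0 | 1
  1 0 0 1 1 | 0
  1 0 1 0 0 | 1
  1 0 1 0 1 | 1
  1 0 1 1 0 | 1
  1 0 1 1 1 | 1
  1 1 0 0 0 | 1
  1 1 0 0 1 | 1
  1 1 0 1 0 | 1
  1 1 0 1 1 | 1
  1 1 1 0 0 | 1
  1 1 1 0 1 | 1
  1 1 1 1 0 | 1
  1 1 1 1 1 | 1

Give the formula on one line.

  ~e = 10101010101010101010101010101010
  ~d = 11001100110011001100110011001100
  (~e | ~d) = 11101110111011101110111011101110
  (b | (~e | ~d)) = 11101110111111111110111011111111
  ((b | (~e | ~d)) | c) = 11101111111111111110111111111111

((b | (~e | ~d)) | c)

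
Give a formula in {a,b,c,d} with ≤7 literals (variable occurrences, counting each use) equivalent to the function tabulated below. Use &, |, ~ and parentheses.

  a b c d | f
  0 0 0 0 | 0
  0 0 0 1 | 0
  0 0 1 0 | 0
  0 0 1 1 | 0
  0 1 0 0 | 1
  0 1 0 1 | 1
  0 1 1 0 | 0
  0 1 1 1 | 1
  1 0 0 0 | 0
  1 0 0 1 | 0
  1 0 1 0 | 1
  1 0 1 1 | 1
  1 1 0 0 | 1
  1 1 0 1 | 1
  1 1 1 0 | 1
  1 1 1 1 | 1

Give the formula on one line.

((a & c) | (b & (~c | (d | (a | ~b)))))

  (a & c) = 0000000000110011
  ~c = 1100110011001100
  ~b = 1111000011110000
  (a | ~b) = 1111000011111111
  (d | (a | ~b)) = 1111010111111111
  (~c | (d | (a | ~b))) = 1111110111111111
  (b & (~c | (d | (a | ~b)))) = 0000110100001111
  ((a & c) | (b & (~c | (d | (a | ~b))))) = 0000110100111111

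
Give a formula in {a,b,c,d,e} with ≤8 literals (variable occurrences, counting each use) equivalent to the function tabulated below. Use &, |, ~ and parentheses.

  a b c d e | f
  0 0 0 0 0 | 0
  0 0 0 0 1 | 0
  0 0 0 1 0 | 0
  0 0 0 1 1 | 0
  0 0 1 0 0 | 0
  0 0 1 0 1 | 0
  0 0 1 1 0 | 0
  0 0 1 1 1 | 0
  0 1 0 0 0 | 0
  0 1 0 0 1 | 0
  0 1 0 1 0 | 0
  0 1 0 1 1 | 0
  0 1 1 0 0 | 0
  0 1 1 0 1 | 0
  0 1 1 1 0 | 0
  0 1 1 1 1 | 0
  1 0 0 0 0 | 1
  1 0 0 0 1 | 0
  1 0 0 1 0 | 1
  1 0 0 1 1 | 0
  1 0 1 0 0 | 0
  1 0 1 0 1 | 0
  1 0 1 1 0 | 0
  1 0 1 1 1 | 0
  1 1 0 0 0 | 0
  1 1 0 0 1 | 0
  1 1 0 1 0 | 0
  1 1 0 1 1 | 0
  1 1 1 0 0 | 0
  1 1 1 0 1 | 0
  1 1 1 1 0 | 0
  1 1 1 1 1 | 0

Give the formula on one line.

(((~c & ~b) & (a | b)) & ~e)

  ~c = 11110000111100001111000011110000
  ~b = 11111111000000001111111100000000
  (~c & ~b) = 11110000000000001111000000000000
  (a | b) = 00000000111111111111111111111111
  ((~c & ~b) & (a | b)) = 00000000000000001111000000000000
  ~e = 10101010101010101010101010101010
  (((~c & ~b) & (a | b)) & ~e) = 00000000000000001010000000000000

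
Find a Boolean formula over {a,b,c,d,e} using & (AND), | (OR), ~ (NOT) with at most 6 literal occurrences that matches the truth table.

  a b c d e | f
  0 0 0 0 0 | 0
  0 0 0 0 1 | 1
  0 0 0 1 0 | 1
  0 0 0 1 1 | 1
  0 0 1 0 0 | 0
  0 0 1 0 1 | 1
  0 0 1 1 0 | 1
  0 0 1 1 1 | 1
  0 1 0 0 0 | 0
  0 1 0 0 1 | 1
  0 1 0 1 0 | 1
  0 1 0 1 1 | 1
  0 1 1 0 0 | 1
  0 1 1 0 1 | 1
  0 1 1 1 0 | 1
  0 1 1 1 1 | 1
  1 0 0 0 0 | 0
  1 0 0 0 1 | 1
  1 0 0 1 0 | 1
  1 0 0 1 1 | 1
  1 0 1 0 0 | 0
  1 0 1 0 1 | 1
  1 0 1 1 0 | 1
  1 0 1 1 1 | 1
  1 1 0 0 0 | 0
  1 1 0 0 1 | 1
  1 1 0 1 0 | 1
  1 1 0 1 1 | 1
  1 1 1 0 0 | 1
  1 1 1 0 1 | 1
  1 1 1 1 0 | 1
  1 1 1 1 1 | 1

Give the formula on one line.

  ~e = 10101010101010101010101010101010
  (~e & d) = 00100010001000100010001000100010
  ((~e & d) | e) = 01110111011101110111011101110111
  (c & b) = 00000000000011110000000000001111
  (((~e & d) | e) | (c & b)) = 01110111011111110111011101111111

(((~e & d) | e) | (c & b))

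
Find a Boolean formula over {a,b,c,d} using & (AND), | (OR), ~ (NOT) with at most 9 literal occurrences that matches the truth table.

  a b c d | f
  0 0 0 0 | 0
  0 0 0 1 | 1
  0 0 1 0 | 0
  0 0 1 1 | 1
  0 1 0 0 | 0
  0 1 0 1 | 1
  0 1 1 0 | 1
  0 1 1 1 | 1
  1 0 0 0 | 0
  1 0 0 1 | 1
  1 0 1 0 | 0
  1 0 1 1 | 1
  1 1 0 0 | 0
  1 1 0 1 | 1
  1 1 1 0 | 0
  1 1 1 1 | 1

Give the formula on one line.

(d | ((b | (~a & (b | d))) & (~a & (c & (~a | ~b)))))

  ~a = 1111111100000000
  (b | d) = 0101111101011111
  (~a & (b | d)) = 0101111100000000
  (b | (~a & (b | d))) = 0101111100001111
  ~b = 1111000011110000
  (~a | ~b) = 1111111111110000
  (c & (~a | ~b)) = 0011001100110000
  (~a & (c & (~a | ~b))) = 0011001100000000
  ((b | (~a & (b | d))) & (~a & (c & (~a | ~b)))) = 0001001100000000
  (d | ((b | (~a & (b | d))) & (~a & (c & (~a | ~b))))) = 0101011101010101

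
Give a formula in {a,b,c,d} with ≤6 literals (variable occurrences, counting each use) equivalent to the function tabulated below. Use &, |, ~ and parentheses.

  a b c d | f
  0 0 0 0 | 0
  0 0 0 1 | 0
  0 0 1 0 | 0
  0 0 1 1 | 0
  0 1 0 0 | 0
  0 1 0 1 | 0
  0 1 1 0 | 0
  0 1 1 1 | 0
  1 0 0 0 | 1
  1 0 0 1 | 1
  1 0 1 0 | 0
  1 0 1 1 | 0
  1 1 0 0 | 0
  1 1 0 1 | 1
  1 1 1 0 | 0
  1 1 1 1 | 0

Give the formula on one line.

((c | a) & ((d | ~b) & ~c))

  (c | a) = 0011001111111111
  ~b = 1111000011110000
  (d | ~b) = 1111010111110101
  ~c = 1100110011001100
  ((d | ~b) & ~c) = 1100010011000100
  ((c | a) & ((d | ~b) & ~c)) = 0000000011000100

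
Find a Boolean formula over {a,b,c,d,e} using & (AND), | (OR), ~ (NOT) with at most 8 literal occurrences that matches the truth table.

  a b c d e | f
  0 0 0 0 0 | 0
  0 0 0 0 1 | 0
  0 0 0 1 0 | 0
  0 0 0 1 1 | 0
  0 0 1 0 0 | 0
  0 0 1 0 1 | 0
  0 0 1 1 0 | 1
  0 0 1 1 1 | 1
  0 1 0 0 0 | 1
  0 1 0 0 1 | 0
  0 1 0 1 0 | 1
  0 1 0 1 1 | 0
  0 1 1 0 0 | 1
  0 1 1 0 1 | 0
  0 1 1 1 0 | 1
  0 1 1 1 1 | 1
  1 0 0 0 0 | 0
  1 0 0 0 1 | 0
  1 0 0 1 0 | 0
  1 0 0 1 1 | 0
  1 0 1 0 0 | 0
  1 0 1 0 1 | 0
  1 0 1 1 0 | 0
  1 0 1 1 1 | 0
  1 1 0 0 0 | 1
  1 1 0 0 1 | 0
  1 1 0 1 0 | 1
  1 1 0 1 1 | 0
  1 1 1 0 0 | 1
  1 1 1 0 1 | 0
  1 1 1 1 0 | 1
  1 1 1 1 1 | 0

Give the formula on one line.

  ~e = 10101010101010101010101010101010
  (b & ~e) = 00000000101010100000000010101010
  (c & d) = 00000011000000110000001100000011
  ~a = 11111111111111110000000000000000
  (~a & d) = 00110011001100110000000000000000
  ((c & d) & (~a & d)) = 00000011000000110000000000000000
  ((b & ~e) | ((c & d) & (~a & d))) = 00000011101010110000000010101010

((b & ~e) | ((c & d) & (~a & d)))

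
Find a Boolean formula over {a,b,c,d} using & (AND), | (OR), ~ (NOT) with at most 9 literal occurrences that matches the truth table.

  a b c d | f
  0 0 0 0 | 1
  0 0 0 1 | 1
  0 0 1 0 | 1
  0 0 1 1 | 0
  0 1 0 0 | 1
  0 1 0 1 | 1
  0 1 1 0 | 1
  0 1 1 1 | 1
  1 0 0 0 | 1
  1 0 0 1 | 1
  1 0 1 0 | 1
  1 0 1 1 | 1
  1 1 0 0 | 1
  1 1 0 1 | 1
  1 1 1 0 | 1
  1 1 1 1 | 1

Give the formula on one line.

((~d | a) | (~c | (((c & ~a) & d) & b)))

  ~d = 1010101010101010
  (~d | a) = 1010101011111111
  ~c = 1100110011001100
  ~a = 1111111100000000
  (c & ~a) = 0011001100000000
  ((c & ~a) & d) = 0001000100000000
  (((c & ~a) & d) & b) = 0000000100000000
  (~c | (((c & ~a) & d) & b)) = 1100110111001100
  ((~d | a) | (~c | (((c & ~a) & d) & b))) = 1110111111111111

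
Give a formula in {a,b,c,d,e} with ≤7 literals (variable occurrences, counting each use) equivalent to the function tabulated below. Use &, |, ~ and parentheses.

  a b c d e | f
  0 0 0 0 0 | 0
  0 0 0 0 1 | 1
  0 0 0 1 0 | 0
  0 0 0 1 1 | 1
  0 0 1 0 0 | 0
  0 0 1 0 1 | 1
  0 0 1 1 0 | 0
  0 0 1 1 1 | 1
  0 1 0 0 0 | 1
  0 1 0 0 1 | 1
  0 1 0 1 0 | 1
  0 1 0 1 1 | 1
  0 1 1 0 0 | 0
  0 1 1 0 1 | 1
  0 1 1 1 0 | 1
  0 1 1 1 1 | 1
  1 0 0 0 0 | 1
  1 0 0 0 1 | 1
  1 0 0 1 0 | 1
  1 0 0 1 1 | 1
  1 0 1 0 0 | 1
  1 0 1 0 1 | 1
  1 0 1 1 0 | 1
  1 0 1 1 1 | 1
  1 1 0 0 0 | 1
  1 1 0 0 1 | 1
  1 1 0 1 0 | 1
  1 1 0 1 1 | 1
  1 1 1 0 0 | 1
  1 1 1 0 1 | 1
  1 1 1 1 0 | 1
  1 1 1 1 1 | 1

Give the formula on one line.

  ~a = 11111111111111110000000000000000
  (~a & e) = 01010101010101010000000000000000
  (a | (~a & e)) = 01010101010101011111111111111111
  ~c = 11110000111100001111000011110000
  (~c | e) = 11110101111101011111010111110101
  ((~c | e) | d) = 11110111111101111111011111110111
  (((~c | e) | d) & b) = 00000000111101110000000011110111
  ((a | (~a & e)) | (((~c | e) | d) & b)) = 01010101111101111111111111111111

((a | (~a & e)) | (((~c | e) | d) & b))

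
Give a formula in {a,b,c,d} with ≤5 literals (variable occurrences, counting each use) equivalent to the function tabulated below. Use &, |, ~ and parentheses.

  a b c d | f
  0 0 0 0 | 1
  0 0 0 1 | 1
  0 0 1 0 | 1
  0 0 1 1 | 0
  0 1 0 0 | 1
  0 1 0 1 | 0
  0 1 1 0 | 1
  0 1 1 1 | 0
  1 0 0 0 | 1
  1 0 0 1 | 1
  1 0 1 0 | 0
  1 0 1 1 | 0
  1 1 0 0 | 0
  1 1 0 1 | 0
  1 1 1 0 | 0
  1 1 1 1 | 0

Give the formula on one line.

  ~b = 1111000011110000
  ~c = 1100110011001100
  (~b & ~c) = 1100000011000000
  ~a = 1111111100000000
  ~d = 1010101010101010
  (~a & ~d) = 1010101000000000
  ((~b & ~c) | (~a & ~d)) = 1110101011000000

((~b & ~c) | (~a & ~d))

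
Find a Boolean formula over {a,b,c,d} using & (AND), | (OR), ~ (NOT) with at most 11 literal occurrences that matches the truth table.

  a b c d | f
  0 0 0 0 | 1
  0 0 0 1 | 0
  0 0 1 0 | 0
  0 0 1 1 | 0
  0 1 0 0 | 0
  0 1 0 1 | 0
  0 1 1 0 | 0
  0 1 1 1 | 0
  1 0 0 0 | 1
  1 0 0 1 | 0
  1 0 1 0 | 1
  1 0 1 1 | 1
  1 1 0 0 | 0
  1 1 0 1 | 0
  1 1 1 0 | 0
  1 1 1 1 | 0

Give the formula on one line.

  ~d = 1010101010101010
  ~a = 1111111100000000
  ~c = 1100110011001100
  (~a & ~c) = 1100110000000000
  ~b = 1111000011110000
  ((~a & ~c) & ~b) = 1100000000000000
  (~d & ((~a & ~c) & ~b)) = 1000000000000000
  (~b & a) = 0000000011110000
  ((~d & ((~a & ~c) & ~b)) | (~b & a)) = 1000000011110000
  (c & ~b) = 0011000000110000
  ((c & ~b) | ~d) = 1011101010111010
  (((~d & ((~a & ~c) & ~b)) | (~b & a)) & ((c & ~b) | ~d)) = 1000000010110000

(((~d & ((~a & ~c) & ~b)) | (~b & a)) & ((c & ~b) | ~d))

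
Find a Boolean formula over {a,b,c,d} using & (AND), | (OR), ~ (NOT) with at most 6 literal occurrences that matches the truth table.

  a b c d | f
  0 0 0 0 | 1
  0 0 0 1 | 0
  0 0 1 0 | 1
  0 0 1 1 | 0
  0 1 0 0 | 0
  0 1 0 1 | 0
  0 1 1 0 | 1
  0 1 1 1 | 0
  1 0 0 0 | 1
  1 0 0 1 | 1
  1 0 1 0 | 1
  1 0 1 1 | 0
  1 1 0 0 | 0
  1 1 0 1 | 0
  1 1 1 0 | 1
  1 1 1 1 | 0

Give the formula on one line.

((~b | c) & (~d | ((~c | ~a) & a)))

  ~b = 1111000011110000
  (~b | c) = 1111001111110011
  ~d = 1010101010101010
  ~c = 1100110011001100
  ~a = 1111111100000000
  (~c | ~a) = 1111111111001100
  ((~c | ~a) & a) = 0000000011001100
  (~d | ((~c | ~a) & a)) = 1010101011101110
  ((~b | c) & (~d | ((~c | ~a) & a))) = 1010001011100010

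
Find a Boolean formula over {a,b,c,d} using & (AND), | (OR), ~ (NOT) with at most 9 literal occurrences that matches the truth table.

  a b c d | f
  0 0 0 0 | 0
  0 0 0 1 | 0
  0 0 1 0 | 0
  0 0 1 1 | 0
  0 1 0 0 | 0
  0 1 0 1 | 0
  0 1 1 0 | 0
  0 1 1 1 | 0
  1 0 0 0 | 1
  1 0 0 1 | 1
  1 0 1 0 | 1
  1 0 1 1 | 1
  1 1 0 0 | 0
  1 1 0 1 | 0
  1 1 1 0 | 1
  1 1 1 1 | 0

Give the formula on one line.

(a & ((((c | d) & ~d) & (b | d)) | ~b))

  (c | d) = 0111011101110111
  ~d = 1010101010101010
  ((c | d) & ~d) = 0010001000100010
  (b | d) = 0101111101011111
  (((c | d) & ~d) & (b | d)) = 0000001000000010
  ~b = 1111000011110000
  ((((c | d) & ~d) & (b | d)) | ~b) = 1111001011110010
  (a & ((((c | d) & ~d) & (b | d)) | ~b)) = 0000000011110010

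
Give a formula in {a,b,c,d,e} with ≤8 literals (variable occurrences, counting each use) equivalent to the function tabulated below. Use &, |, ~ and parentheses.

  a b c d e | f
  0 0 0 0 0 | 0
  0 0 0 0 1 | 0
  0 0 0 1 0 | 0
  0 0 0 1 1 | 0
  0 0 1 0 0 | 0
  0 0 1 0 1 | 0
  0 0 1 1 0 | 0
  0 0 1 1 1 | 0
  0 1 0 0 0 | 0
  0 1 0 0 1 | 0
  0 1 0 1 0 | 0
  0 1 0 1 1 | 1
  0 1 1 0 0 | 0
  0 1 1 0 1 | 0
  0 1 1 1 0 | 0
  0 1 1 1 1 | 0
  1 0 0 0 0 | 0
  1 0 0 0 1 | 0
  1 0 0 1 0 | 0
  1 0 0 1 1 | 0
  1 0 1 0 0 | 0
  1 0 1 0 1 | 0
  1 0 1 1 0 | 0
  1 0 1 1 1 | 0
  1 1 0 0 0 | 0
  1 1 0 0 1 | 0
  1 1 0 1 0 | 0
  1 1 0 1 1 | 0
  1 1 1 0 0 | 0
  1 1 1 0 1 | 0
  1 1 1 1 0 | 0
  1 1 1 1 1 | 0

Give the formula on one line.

  ~a = 11111111111111110000000000000000
  (~a & e) = 01010101010101010000000000000000
  ((~a & e) & b) = 00000000010101010000000000000000
  ~c = 11110000111100001111000011110000
  (e & ~c) = 01010000010100000101000001010000
  (((~a & e) & b) & (e & ~c)) = 00000000010100000000000000000000
  ((((~a & e) & b) & (e & ~c)) & d) = 00000000000100000000000000000000

((((~a & e) & b) & (e & ~c)) & d)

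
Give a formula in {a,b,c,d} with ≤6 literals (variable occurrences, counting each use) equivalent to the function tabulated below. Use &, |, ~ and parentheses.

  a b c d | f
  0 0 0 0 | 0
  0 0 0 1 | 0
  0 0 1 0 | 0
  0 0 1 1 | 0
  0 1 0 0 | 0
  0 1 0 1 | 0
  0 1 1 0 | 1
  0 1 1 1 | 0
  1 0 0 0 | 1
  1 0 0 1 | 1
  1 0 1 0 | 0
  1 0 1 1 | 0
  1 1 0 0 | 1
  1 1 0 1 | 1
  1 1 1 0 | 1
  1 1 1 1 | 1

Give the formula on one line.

  (b & c) = 0000001100000011
  ~c = 1100110011001100
  (a & ~c) = 0000000011001100
  ((b & c) | (a & ~c)) = 0000001111001111
  ~d = 1010101010101010
  (a | ~d) = 1010101011111111
  (((b & c) | (a & ~c)) & (a | ~d)) = 0000001011001111

(((b & c) | (a & ~c)) & (a | ~d))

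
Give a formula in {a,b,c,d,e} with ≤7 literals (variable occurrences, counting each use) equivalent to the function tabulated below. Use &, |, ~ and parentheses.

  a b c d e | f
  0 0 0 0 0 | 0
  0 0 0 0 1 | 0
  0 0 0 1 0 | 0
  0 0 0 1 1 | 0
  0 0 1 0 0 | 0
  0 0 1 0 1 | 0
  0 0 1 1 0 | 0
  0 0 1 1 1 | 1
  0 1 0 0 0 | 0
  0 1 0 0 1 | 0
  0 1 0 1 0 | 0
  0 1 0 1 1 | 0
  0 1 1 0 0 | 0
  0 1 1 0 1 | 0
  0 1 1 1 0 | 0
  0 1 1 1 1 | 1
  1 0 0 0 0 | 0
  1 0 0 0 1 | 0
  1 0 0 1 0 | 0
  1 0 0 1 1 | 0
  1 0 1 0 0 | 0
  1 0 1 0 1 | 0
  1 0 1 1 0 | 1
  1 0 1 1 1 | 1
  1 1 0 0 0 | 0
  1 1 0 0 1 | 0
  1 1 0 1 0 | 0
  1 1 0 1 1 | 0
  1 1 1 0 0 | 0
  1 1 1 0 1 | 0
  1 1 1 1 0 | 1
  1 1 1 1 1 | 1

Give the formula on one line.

((c & (e | a)) & d)

  (e | a) = 01010101010101011111111111111111
  (c & (e | a)) = 00000101000001010000111100001111
  ((c & (e | a)) & d) = 00000001000000010000001100000011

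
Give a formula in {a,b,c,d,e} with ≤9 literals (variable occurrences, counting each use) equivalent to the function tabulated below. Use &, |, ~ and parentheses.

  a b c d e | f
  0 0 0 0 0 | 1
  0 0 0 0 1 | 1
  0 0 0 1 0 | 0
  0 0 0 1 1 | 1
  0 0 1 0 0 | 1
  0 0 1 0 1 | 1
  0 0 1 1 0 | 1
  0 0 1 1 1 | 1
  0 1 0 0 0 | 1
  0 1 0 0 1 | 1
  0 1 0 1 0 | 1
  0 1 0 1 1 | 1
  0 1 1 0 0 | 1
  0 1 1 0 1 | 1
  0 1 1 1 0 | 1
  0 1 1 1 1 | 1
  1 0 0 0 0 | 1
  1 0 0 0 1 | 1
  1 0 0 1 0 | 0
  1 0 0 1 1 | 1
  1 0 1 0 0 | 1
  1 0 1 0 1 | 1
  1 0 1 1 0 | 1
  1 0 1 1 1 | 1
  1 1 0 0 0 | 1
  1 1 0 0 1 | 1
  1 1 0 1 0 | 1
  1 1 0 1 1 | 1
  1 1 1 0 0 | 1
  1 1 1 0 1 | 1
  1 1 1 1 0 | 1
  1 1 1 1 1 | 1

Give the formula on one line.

  ~e = 10101010101010101010101010101010
  (d & ~e) = 00100010001000100010001000100010
  ((d & ~e) & b) = 00000000001000100000000000100010
  ~d = 11001100110011001100110011001100
  (((d & ~e) & b) | ~d) = 11001100111011101100110011101110
  (c | (((d & ~e) & b) | ~d)) = 11001111111011111100111111101111
  ~c = 11110000111100001111000011110000
  (~c | d) = 11110011111100111111001111110011
  (b | e) = 01010101111111110101010111111111
  ((~c | d) & (b | e)) = 01010001111100110101000111110011
  ((c | (((d & ~e) & b) | ~d)) | ((~c | d) & (b | e))) = 11011111111111111101111111111111

((c | (((d & ~e) & b) | ~d)) | ((~c | d) & (b | e)))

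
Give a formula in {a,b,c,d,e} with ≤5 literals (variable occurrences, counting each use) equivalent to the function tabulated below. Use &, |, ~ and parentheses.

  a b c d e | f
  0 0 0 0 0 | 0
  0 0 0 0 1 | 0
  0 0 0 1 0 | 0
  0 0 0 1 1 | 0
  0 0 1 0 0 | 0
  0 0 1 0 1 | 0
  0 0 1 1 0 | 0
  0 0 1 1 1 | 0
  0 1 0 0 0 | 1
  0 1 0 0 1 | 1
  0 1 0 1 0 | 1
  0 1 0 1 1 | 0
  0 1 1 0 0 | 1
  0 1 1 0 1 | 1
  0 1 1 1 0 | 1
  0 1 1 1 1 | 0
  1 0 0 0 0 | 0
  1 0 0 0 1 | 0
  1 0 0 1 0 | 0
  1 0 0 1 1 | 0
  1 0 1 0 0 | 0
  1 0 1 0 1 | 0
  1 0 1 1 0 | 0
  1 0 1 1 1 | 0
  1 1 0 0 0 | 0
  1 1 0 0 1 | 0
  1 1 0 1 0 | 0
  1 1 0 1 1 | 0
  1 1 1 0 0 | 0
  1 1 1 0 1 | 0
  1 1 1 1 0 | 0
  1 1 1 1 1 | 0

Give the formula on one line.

  ~e = 10101010101010101010101010101010
  ~d = 11001100110011001100110011001100
  (~e | ~d) = 11101110111011101110111011101110
  ~a = 11111111111111110000000000000000
  (b & ~a) = 00000000111111110000000000000000
  ((~e | ~d) & (b & ~a)) = 00000000111011100000000000000000

((~e | ~d) & (b & ~a))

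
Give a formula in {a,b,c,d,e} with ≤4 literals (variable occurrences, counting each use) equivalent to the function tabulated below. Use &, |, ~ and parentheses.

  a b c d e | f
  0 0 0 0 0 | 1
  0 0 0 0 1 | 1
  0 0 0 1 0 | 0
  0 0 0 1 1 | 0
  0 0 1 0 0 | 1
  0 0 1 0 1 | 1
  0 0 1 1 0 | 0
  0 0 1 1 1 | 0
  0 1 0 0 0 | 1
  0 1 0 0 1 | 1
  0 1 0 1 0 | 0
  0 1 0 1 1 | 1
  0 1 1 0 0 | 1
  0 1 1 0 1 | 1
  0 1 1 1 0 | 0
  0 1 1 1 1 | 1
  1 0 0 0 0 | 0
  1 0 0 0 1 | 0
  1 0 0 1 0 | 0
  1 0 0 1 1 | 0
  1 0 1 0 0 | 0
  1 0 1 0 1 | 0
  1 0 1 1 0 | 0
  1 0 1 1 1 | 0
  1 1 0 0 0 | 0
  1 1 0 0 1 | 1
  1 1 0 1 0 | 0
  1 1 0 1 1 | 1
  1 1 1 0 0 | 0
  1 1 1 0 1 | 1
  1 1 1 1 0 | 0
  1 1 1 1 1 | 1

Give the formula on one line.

((~a & ~d) | (b & e))

  ~a = 11111111111111110000000000000000
  ~d = 11001100110011001100110011001100
  (~a & ~d) = 11001100110011000000000000000000
  (b & e) = 00000000010101010000000001010101
  ((~a & ~d) | (b & e)) = 11001100110111010000000001010101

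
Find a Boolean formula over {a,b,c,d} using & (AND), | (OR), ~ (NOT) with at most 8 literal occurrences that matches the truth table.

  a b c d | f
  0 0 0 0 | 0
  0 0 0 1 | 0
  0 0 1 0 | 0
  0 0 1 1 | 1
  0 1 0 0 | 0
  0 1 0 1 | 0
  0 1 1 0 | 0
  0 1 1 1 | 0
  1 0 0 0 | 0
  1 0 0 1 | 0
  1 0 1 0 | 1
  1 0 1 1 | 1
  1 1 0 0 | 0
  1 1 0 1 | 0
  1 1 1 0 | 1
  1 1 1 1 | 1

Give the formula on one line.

  ~b = 1111000011110000
  (d & ~b) = 0101000001010000
  ~d = 1010101010101010
  (~d | c) = 1011101110111011
  ((d & ~b) & (~d | c)) = 0001000000010000
  (a & c) = 0000000000110011
  (((d & ~b) & (~d | c)) | (a & c)) = 0001000000110011

(((d & ~b) & (~d | c)) | (a & c))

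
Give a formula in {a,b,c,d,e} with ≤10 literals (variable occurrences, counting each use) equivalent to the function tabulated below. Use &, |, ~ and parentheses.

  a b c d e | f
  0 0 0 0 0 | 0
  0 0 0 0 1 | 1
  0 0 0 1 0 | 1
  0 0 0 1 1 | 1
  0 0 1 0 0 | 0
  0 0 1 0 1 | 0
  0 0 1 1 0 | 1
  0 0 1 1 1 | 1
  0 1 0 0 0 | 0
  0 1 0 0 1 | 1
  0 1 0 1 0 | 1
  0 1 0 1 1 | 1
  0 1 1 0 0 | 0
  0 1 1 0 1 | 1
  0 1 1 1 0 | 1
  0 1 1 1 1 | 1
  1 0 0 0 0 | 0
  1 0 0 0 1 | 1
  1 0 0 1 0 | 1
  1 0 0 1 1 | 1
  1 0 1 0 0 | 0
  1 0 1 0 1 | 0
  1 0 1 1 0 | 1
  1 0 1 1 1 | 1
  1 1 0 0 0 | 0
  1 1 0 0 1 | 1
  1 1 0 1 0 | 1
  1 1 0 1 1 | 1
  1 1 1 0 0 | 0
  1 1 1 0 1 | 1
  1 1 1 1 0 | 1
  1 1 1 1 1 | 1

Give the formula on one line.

((((((~e & ~b) & d) | (~b & ~c)) | b) & e) | d)

  ~e = 10101010101010101010101010101010
  ~b = 11111111000000001111111100000000
  (~e & ~b) = 10101010000000001010101000000000
  ((~e & ~b) & d) = 00100010000000000010001000000000
  ~c = 11110000111100001111000011110000
  (~b & ~c) = 11110000000000001111000000000000
  (((~e & ~b) & d) | (~b & ~c)) = 11110010000000001111001000000000
  ((((~e & ~b) & d) | (~b & ~c)) | b) = 11110010111111111111001011111111
  (((((~e & ~b) & d) | (~b & ~c)) | b) & e) = 01010000010101010101000001010101
  ((((((~e & ~b) & d) | (~b & ~c)) | b) & e) | d) = 01110011011101110111001101110111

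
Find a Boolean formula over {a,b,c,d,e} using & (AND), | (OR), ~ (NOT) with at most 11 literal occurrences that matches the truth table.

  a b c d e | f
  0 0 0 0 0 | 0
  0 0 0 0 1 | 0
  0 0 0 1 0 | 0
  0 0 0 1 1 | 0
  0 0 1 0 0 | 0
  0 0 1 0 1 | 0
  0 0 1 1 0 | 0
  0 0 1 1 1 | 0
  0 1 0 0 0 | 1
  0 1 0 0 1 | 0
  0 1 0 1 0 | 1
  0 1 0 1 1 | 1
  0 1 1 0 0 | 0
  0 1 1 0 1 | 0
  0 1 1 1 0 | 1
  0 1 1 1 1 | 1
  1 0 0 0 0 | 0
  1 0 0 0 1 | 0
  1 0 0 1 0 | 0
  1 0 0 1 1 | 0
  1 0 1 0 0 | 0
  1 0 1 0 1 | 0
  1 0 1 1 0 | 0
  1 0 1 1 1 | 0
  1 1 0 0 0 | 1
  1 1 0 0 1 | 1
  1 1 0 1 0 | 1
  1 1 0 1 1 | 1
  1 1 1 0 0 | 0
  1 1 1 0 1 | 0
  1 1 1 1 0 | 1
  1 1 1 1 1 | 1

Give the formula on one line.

((b & ((d | ((a & ~c) | ~e)) | c)) & (d | ~c))

  ~c = 11110000111100001111000011110000
  (a & ~c) = 00000000000000001111000011110000
  ~e = 10101010101010101010101010101010
  ((a & ~c) | ~e) = 10101010101010101111101011111010
  (d | ((a & ~c) | ~e)) = 10111011101110111111101111111011
  ((d | ((a & ~c) | ~e)) | c) = 10111111101111111111111111111111
  (b & ((d | ((a & ~c) | ~e)) | c)) = 00000000101111110000000011111111
  (d | ~c) = 11110011111100111111001111110011
  ((b & ((d | ((a & ~c) | ~e)) | c)) & (d | ~c)) = 00000000101100110000000011110011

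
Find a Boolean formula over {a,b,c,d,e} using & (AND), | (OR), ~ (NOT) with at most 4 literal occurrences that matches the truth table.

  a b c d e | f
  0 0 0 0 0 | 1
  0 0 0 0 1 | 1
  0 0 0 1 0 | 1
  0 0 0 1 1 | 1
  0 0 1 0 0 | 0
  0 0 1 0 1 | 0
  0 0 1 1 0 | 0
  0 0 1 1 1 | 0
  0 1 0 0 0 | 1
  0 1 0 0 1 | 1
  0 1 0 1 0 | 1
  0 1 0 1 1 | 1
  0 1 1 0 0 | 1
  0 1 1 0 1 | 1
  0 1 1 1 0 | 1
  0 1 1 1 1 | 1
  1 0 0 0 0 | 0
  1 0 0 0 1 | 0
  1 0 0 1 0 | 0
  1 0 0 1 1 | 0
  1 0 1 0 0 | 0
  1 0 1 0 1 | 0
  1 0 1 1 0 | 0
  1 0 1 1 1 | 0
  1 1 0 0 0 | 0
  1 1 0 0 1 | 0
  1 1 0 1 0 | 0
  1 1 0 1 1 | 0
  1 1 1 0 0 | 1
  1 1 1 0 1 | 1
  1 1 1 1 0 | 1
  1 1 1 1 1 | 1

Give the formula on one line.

((b & c) | (~c & ~a))

  (b & c) = 00000000000011110000000000001111
  ~c = 11110000111100001111000011110000
  ~a = 11111111111111110000000000000000
  (~c & ~a) = 11110000111100000000000000000000
  ((b & c) | (~c & ~a)) = 11110000111111110000000000001111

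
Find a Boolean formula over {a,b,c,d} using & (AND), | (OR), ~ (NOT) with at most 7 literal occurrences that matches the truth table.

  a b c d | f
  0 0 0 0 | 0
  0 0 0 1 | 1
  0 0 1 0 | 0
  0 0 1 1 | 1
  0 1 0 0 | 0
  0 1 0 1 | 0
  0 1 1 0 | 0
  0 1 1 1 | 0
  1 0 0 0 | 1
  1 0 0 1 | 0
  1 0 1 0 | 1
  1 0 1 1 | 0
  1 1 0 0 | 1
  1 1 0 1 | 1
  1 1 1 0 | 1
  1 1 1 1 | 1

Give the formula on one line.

  ~d = 1010101010101010
  (b | ~d) = 1010111110101111
  (a & (b | ~d)) = 0000000010101111
  ~b = 1111000011110000
  ~a = 1111111100000000
  (~b & ~a) = 1111000000000000
  (d & (~b & ~a)) = 0101000000000000
  ((a & (b | ~d)) | (d & (~b & ~a))) = 0101000010101111

((a & (b | ~d)) | (d & (~b & ~a)))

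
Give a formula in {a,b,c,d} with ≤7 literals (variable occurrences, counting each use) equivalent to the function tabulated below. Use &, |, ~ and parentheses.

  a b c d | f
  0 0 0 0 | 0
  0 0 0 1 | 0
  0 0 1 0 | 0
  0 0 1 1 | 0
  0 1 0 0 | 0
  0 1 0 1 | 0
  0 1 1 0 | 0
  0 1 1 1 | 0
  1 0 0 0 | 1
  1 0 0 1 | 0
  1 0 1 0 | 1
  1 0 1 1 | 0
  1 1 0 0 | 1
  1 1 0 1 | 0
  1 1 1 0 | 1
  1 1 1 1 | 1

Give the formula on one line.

  (a & b) = 0000000000001111
  ~a = 1111111100000000
  ((a & b) | ~a) = 1111111100001111
  (c & ((a & b) | ~a)) = 0011001100000011
  ~d = 1010101010101010
  ((c & ((a & b) | ~a)) | ~d) = 1011101110101011
  (((c & ((a & b) | ~a)) | ~d) & a) = 0000000010101011

(((c & ((a & b) | ~a)) | ~d) & a)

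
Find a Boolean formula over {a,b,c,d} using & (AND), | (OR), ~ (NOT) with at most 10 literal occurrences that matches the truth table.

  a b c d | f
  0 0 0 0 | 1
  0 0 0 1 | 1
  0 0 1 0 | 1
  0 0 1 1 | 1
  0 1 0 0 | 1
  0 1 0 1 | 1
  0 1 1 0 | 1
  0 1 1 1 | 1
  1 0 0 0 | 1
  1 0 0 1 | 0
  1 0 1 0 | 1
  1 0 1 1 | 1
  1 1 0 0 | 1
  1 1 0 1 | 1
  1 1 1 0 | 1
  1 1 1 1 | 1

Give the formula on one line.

((~d | (b | c)) | ((a & ~d) | ((~b | ~d) & ~a)))

  ~d = 1010101010101010
  (b | c) = 0011111100111111
  (~d | (b | c)) = 1011111110111111
  (a & ~d) = 0000000010101010
  ~b = 1111000011110000
  (~b | ~d) = 1111101011111010
  ~a = 1111111100000000
  ((~b | ~d) & ~a) = 1111101000000000
  ((a & ~d) | ((~b | ~d) & ~a)) = 1111101010101010
  ((~d | (b | c)) | ((a & ~d) | ((~b | ~d) & ~a))) = 1111111110111111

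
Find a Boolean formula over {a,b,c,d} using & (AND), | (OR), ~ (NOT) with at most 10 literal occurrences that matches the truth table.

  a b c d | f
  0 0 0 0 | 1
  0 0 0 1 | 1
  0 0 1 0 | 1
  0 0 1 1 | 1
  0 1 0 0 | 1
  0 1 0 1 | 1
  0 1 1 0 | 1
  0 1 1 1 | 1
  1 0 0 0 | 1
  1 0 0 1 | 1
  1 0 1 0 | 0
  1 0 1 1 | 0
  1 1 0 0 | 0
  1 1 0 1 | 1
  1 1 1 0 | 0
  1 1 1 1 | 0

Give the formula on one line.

((~a | (~b & (~d & ((a & ~c) | d)))) | (d & ~c))

  ~a = 1111111100000000
  ~b = 1111000011110000
  ~d = 1010101010101010
  ~c = 1100110011001100
  (a & ~c) = 0000000011001100
  ((a & ~c) | d) = 0101010111011101
  (~d & ((a & ~c) | d)) = 0000000010001000
  (~b & (~d & ((a & ~c) | d))) = 0000000010000000
  (~a | (~b & (~d & ((a & ~c) | d)))) = 1111111110000000
  (d & ~c) = 0100010001000100
  ((~a | (~b & (~d & ((a & ~c) | d)))) | (d & ~c)) = 1111111111000100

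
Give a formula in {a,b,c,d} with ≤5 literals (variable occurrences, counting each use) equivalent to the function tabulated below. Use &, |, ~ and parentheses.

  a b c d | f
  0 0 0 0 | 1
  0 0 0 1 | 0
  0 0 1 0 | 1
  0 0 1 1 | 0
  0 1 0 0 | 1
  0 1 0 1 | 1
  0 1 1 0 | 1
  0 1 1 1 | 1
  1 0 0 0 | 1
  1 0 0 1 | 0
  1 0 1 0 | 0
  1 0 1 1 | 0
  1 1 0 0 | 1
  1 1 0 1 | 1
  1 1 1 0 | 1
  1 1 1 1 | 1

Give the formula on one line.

((((~a | ~c) & ~d) & ~b) | b)

  ~a = 1111111100000000
  ~c = 1100110011001100
  (~a | ~c) = 1111111111001100
  ~d = 1010101010101010
  ((~a | ~c) & ~d) = 1010101010001000
  ~b = 1111000011110000
  (((~a | ~c) & ~d) & ~b) = 1010000010000000
  ((((~a | ~c) & ~d) & ~b) | b) = 1010111110001111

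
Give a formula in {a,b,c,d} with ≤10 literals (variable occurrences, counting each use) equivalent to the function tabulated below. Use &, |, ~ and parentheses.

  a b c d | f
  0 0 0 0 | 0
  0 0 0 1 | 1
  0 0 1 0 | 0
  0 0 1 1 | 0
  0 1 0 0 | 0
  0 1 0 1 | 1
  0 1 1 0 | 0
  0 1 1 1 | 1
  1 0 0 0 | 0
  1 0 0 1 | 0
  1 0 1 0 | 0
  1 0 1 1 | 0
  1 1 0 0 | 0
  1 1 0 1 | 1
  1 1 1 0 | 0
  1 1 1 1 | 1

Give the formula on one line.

  ~c = 1100110011001100
  (b | ~c) = 1100111111001111
  (c | d) = 0111011101110111
  ((b | ~c) & (c | d)) = 0100011101000111
  (d & ((b | ~c) & (c | d))) = 0100010101000101
  ~a = 1111111100000000
  (~a | b) = 1111111100001111
  ((~a | b) | c) = 1111111100111111
  ((d & ((b | ~c) & (c | d))) & ((~a | b) | c)) = 0100010100000101

((d & ((b | ~c) & (c | d))) & ((~a | b) | c))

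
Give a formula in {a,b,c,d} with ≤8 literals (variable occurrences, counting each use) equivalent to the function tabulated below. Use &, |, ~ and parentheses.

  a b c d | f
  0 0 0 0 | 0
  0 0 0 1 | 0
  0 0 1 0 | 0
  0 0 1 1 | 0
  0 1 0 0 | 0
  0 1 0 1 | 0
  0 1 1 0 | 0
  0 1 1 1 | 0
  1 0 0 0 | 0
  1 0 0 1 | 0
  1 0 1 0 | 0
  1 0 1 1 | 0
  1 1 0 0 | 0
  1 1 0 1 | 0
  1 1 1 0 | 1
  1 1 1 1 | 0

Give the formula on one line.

  ~d = 1010101010101010
  (b & ~d) = 0000101000001010
  ~b = 1111000011110000
  ((b & ~d) | ~b) = 1111101011111010
  (b & ((b & ~d) | ~b)) = 0000101000001010
  (b | c) = 0011111100111111
  (a & (b | c)) = 0000000000111111
  ((b & ((b & ~d) | ~b)) & (a & (b | c))) = 0000000000001010
  (((b & ((b & ~d) | ~b)) & (a & (b | c))) & c) = 0000000000000010

(((b & ((b & ~d) | ~b)) & (a & (b | c))) & c)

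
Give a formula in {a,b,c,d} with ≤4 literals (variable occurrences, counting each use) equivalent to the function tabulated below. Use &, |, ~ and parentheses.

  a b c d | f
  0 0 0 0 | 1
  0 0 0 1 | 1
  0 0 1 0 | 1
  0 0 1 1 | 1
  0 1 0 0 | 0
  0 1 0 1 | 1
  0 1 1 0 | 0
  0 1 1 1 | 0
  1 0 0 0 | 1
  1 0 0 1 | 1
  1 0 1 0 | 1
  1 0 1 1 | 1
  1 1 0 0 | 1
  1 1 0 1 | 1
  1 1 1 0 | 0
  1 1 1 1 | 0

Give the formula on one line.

  ~c = 1100110011001100
  (d | a) = 0101010111111111
  (~c & (d | a)) = 0100010011001100
  ~b = 1111000011110000
  ((~c & (d | a)) | ~b) = 1111010011111100

((~c & (d | a)) | ~b)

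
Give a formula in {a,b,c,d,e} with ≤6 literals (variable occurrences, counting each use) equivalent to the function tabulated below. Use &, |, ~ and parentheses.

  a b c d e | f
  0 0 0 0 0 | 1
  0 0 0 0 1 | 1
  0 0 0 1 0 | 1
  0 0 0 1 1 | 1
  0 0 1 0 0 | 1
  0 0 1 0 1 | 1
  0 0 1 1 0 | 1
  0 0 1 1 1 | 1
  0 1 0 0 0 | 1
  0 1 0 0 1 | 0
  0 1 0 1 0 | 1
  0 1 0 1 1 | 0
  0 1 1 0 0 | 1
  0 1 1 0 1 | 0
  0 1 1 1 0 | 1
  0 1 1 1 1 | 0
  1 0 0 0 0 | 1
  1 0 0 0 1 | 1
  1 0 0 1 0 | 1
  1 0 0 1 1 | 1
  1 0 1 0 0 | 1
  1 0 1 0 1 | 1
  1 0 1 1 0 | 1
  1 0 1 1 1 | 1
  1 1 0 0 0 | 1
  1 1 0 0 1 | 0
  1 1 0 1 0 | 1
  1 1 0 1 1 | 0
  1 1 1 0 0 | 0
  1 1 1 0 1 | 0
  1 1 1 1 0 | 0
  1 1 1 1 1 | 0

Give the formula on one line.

(~b | (((~c | ~a) & ~e) | (a & ~b)))

  ~b = 11111111000000001111111100000000
  ~c = 11110000111100001111000011110000
  ~a = 11111111111111110000000000000000
  (~c | ~a) = 11111111111111111111000011110000
  ~e = 10101010101010101010101010101010
  ((~c | ~a) & ~e) = 10101010101010101010000010100000
  (a & ~b) = 00000000000000001111111100000000
  (((~c | ~a) & ~e) | (a & ~b)) = 10101010101010101111111110100000
  (~b | (((~c | ~a) & ~e) | (a & ~b))) = 11111111101010101111111110100000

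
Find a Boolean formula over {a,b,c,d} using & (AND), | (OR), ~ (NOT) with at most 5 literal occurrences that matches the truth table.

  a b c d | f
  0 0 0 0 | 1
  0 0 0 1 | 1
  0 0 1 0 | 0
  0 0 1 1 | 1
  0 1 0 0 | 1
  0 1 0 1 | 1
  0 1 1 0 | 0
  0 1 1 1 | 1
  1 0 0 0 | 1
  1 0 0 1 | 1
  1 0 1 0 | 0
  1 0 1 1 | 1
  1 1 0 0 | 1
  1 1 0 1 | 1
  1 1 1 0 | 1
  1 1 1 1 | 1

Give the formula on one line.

((c & d) | ((a & b) | ~c))

  (c & d) = 0001000100010001
  (a & b) = 0000000000001111
  ~c = 1100110011001100
  ((a & b) | ~c) = 1100110011001111
  ((c & d) | ((a & b) | ~c)) = 1101110111011111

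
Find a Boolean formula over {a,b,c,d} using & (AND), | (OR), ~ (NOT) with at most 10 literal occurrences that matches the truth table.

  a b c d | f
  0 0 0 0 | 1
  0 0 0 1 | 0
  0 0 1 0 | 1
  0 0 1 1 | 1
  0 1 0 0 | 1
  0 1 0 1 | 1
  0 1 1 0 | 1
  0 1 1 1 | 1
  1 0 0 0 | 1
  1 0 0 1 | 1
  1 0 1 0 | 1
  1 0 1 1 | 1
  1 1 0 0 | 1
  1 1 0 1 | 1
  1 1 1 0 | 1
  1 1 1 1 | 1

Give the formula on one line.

  (b & a) = 0000000000001111
  (c | (b & a)) = 0011001100111111
  ~d = 1010101010101010
  (b | ~d) = 1010111110101111
  (~d | a) = 1010101011111111
  ((b | ~d) | (~d | a)) = 1010111111111111
  ((c | (b & a)) | ((b | ~d) | (~d | a))) = 1011111111111111

((c | (b & a)) | ((b | ~d) | (~d | a)))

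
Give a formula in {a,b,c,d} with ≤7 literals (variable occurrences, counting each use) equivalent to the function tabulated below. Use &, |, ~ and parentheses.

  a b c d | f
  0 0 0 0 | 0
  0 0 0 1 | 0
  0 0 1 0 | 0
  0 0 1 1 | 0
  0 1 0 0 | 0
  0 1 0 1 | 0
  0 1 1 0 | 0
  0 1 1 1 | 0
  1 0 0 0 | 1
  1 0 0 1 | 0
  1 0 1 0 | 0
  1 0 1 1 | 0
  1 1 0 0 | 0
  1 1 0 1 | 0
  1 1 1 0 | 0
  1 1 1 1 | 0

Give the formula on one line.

  ~b = 1111000011110000
  ~c = 1100110011001100
  (~b & ~c) = 1100000011000000
  ~d = 1010101010101010
  (a & ~d) = 0000000010101010
  ((~b & ~c) & (a & ~d)) = 0000000010000000

((~b & ~c) & (a & ~d))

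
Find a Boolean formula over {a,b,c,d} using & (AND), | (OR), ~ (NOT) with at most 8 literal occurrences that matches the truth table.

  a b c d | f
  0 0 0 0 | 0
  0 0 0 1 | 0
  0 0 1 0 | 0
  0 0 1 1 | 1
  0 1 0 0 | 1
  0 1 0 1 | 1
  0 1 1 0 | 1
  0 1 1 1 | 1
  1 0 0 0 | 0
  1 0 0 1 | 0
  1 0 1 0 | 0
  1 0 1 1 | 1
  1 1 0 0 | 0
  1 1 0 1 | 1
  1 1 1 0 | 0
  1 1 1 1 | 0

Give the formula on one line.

((b | c) & (((~c | ~b) & d) | ((b | d) & ~a)))

  (b | c) = 0011111100111111
  ~c = 1100110011001100
  ~b = 1111000011110000
  (~c | ~b) = 1111110011111100
  ((~c | ~b) & d) = 0101010001010100
  (b | d) = 0101111101011111
  ~a = 1111111100000000
  ((b | d) & ~a) = 0101111100000000
  (((~c | ~b) & d) | ((b | d) & ~a)) = 0101111101010100
  ((b | c) & (((~c | ~b) & d) | ((b | d) & ~a))) = 0001111100010100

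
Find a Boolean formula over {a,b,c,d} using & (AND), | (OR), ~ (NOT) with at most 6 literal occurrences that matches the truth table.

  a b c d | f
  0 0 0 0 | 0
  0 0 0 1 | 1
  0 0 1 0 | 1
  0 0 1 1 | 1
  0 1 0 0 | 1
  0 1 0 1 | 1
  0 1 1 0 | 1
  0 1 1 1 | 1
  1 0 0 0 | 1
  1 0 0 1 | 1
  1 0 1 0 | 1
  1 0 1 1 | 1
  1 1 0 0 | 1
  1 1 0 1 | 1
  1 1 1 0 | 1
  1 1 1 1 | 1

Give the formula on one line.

((~a & ((c & ~d) | b)) | (a | d))

  ~a = 1111111100000000
  ~d = 1010101010101010
  (c & ~d) = 0010001000100010
  ((c & ~d) | b) = 0010111100101111
  (~a & ((c & ~d) | b)) = 0010111100000000
  (a | d) = 0101010111111111
  ((~a & ((c & ~d) | b)) | (a | d)) = 0111111111111111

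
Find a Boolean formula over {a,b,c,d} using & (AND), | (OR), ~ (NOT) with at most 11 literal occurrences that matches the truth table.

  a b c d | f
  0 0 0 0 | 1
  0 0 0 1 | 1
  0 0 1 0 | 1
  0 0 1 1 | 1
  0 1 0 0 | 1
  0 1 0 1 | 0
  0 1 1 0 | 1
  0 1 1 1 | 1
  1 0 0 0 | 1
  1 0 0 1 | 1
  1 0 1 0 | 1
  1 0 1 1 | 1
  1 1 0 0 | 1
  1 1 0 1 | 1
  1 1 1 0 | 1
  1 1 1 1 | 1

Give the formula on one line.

(((a | ~b) | ((~c | d) & (~b | ~d))) | (a | c))

  ~b = 1111000011110000
  (a | ~b) = 1111000011111111
  ~c = 1100110011001100
  (~c | d) = 1101110111011101
  ~d = 1010101010101010
  (~b | ~d) = 1111101011111010
  ((~c | d) & (~b | ~d)) = 1101100011011000
  ((a | ~b) | ((~c | d) & (~b | ~d))) = 1111100011111111
  (a | c) = 0011001111111111
  (((a | ~b) | ((~c | d) & (~b | ~d))) | (a | c)) = 1111101111111111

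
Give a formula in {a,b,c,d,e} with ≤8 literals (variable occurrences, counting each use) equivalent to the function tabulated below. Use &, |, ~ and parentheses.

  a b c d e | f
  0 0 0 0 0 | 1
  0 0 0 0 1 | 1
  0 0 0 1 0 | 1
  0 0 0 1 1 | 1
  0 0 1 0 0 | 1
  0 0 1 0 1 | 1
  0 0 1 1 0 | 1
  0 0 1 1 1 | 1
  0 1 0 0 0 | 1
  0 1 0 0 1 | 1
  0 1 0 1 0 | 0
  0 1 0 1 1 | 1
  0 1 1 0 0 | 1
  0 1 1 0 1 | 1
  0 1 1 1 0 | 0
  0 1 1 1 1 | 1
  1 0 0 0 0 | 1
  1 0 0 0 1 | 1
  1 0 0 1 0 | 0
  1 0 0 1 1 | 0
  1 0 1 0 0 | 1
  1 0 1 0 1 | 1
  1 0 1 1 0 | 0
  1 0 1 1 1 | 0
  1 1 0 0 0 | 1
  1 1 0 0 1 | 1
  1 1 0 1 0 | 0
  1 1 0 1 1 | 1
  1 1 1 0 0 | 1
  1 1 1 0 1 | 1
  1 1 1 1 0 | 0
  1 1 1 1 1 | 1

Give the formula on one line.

  (e & b) = 00000000010101010000000001010101
  ~d = 11001100110011001100110011001100
  ((e & b) | ~d) = 11001100110111011100110011011101
  ~b = 11111111000000001111111100000000
  ~a = 11111111111111110000000000000000
  (~b & ~a) = 11111111000000000000000000000000
  (((e & b) | ~d) | (~b & ~a)) = 11111111110111011100110011011101

(((e & b) | ~d) | (~b & ~a))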